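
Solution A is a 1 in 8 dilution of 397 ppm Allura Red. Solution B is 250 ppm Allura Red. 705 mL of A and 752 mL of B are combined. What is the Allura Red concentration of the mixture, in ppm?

C_A = 397 ppm / 8 = 49.6 ppm.
C_mix = (C_A·V_A + C_B·V_B)/(V_A + V_B) = (49.6×705 + 250×752) / 1457 = 153 ppm.

153 ppm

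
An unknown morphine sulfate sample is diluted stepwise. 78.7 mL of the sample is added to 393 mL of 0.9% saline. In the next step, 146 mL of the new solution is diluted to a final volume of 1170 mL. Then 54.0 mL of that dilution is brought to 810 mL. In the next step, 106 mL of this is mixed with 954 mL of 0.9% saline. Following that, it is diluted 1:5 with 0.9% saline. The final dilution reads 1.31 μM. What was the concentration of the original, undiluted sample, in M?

Overall dilution factor = 5.994 × 8.014 × 15 × 10 × 5 = 3.60 × 10⁴.
Original = 1.31 μM × 3.60 × 10⁴ = 4.72 × 10⁴ μM = 0.0472 M.

0.0472 M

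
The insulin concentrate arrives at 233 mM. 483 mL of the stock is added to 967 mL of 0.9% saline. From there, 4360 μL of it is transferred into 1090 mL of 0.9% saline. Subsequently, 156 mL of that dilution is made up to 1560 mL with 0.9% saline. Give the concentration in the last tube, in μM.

30.9 μM

Overall dilution factor = 3.002 × 251 × 10 = 7535.
233 mM / 7535 = 0.0309 mM = 30.9 μM.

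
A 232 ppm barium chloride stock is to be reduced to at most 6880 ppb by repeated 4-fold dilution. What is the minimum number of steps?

Need 4ⁿ ≥ 33.7, so n ≥ log(33.7)/log(4) = 2.54.
Minimum whole steps: n = 3.

3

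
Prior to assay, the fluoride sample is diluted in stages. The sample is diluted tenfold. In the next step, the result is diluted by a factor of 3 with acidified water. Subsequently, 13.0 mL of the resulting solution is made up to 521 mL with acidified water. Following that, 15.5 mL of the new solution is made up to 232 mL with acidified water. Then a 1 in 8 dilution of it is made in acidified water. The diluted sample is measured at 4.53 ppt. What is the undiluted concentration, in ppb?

Overall dilution factor = 10 × 3 × 40.08 × 14.97 × 8 = 1.44 × 10⁵.
Original = 4.53 ppt × 1.44 × 10⁵ = 6.52 × 10⁵ ppt = 652 ppb.

652 ppb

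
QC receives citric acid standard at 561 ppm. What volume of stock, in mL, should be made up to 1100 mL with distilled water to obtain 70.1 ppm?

V₁ = C₂V₂/C₁ = 70.1 × 1100 / 561 = 137 mL.

137 mL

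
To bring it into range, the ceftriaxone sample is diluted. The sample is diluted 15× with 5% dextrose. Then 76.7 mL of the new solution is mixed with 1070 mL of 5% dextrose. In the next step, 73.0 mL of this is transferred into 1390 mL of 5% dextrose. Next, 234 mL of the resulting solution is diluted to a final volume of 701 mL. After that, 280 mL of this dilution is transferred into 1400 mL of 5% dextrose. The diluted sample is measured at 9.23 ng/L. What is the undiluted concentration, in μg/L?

Overall dilution factor = 15 × 14.95 × 20.04 × 2.996 × 6 = 8.08 × 10⁴.
Original = 9.23 ng/L × 8.08 × 10⁴ = 7.46 × 10⁵ ng/L = 746 μg/L.

746 μg/L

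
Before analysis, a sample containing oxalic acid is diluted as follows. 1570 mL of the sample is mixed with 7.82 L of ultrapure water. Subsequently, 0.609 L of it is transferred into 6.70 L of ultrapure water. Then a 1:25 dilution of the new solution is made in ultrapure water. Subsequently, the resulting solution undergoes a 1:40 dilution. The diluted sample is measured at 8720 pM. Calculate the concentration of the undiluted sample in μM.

626 μM

Overall dilution factor = 5.981 × 12.00 × 25 × 40 = 7.18 × 10⁴.
Original = 8720 pM × 7.18 × 10⁴ = 6.26 × 10⁸ pM = 626 μM.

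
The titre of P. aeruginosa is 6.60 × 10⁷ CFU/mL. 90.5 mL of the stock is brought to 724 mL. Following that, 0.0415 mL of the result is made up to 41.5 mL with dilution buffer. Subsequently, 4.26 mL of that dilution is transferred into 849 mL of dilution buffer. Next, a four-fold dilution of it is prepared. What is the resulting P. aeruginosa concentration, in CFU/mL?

Overall dilution factor = 8 × 1000 × 200.3 × 4 = 6.41 × 10⁶.
6.60 × 10⁷ CFU/mL / 6.41 × 10⁶ = 10.3 CFU/mL.

10.3 CFU/mL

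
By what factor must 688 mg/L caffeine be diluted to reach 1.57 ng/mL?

Factor = C₀/C_target = 688 mg/L / 1.57 ng/mL = 4.38 × 10⁵.

4.38 × 10⁵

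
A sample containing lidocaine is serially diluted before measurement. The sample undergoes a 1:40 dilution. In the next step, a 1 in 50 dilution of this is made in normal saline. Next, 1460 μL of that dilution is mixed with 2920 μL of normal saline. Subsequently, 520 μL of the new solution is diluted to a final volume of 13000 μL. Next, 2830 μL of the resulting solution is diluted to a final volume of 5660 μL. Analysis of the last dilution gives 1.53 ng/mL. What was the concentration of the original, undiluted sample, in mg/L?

Overall dilution factor = 40 × 50 × 3 × 25 × 2 = 3.00 × 10⁵.
Original = 1.53 ng/mL × 3.00 × 10⁵ = 4.59 × 10⁵ ng/mL = 459 mg/L.

459 mg/L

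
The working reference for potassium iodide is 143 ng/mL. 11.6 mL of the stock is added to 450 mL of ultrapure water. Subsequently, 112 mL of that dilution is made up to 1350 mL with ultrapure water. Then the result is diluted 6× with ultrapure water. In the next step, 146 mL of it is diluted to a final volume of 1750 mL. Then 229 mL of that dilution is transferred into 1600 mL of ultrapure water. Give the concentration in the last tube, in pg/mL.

0.519 pg/mL

Overall dilution factor = 39.79 × 12.05 × 6 × 11.99 × 7.987 = 2.76 × 10⁵.
143 ng/mL / 2.76 × 10⁵ = 5.19 × 10⁻⁴ ng/mL = 0.519 pg/mL.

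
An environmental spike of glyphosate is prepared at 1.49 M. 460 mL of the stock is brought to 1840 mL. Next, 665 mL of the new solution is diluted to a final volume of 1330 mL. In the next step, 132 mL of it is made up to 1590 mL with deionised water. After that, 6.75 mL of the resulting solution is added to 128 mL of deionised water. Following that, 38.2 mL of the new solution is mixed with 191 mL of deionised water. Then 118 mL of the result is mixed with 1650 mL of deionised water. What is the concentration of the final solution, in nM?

8620 nM

Overall dilution factor = 4 × 2 × 12.05 × 19.96 × 6 × 14.98 = 1.73 × 10⁵.
1.49 M / 1.73 × 10⁵ = 8.62 × 10⁻⁶ M = 8620 nM.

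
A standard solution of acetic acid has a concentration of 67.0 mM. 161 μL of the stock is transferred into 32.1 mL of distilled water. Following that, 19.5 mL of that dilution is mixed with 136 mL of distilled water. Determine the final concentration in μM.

Overall dilution factor = 200.4 × 7.974 = 1598.
67.0 mM / 1598 = 0.0419 mM = 41.9 μM.

41.9 μM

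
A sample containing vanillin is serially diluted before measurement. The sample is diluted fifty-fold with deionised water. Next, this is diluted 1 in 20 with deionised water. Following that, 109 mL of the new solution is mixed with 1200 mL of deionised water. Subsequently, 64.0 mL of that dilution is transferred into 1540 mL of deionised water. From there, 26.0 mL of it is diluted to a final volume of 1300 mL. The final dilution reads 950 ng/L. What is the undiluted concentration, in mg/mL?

Overall dilution factor = 50 × 20 × 12.01 × 25.06 × 50 = 1.50 × 10⁷.
Original = 950 ng/L × 1.50 × 10⁷ = 1.43 × 10¹⁰ ng/L = 14.3 mg/mL.

14.3 mg/mL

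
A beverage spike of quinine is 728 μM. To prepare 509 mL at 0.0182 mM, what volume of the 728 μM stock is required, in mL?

0.0182 mM = 18.2 μM.
V₁ = C₂V₂/C₁ = 18.2 × 509 / 728 = 12.7 mL.

12.7 mL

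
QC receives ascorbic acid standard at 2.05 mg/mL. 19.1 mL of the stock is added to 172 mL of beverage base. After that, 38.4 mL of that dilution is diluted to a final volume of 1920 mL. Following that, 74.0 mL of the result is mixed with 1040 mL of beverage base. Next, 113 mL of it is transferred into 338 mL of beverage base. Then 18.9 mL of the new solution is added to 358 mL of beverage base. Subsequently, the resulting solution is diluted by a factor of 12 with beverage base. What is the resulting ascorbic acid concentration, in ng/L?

Overall dilution factor = 10.01 × 50 × 15.05 × 3.991 × 19.94 × 12 = 7.19 × 10⁶.
2.05 mg/mL / 7.19 × 10⁶ = 2.85 × 10⁻⁷ mg/mL = 285 ng/L.

285 ng/L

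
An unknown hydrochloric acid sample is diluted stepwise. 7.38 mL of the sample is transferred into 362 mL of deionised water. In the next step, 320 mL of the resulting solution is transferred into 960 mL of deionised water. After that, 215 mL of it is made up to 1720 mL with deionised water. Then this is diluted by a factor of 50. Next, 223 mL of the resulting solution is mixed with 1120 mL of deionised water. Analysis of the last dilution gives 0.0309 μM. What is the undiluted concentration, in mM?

Overall dilution factor = 50.05 × 4 × 8 × 50 × 6.022 = 4.82 × 10⁵.
Original = 0.0309 μM × 4.82 × 10⁵ = 1.49 × 10⁴ μM = 14.9 mM.

14.9 mM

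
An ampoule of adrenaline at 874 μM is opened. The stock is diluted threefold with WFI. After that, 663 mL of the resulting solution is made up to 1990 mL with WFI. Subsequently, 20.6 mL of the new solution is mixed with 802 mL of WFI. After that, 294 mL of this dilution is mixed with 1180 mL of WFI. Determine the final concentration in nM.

485 nM

Overall dilution factor = 3 × 3.002 × 39.93 × 5.014 = 1803.
874 μM / 1803 = 0.485 μM = 485 nM.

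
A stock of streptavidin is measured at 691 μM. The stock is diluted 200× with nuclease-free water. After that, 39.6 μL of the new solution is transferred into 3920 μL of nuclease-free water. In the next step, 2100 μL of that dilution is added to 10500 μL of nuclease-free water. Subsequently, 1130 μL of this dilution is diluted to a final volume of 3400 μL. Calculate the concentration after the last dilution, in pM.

1910 pM

Overall dilution factor = 200 × 99.99 × 6 × 3.009 = 3.61 × 10⁵.
691 μM / 3.61 × 10⁵ = 1.91 × 10⁻³ μM = 1910 pM.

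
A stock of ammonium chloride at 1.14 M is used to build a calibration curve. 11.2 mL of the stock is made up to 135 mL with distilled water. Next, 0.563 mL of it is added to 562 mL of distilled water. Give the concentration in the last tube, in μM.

94.7 μM

Overall dilution factor = 12.05 × 999.2 = 1.20 × 10⁴.
1.14 M / 1.20 × 10⁴ = 9.47 × 10⁻⁵ M = 94.7 μM.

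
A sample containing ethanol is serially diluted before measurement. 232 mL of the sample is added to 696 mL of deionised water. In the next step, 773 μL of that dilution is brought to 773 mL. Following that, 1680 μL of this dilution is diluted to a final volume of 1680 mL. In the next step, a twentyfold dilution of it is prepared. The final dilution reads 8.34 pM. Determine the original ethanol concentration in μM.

667 μM

Overall dilution factor = 4 × 1000 × 1000 × 20 = 8.00 × 10⁷.
Original = 8.34 pM × 8.00 × 10⁷ = 6.67 × 10⁸ pM = 667 μM.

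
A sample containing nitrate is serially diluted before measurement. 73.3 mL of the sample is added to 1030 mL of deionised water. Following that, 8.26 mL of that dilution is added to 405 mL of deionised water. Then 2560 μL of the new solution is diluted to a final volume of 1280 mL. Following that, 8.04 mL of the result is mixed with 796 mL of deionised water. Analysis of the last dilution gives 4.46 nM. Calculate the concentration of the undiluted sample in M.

0.168 M

Overall dilution factor = 15.05 × 50.03 × 500 × 100.0 = 3.77 × 10⁷.
Original = 4.46 nM × 3.77 × 10⁷ = 1.68 × 10⁸ nM = 0.168 M.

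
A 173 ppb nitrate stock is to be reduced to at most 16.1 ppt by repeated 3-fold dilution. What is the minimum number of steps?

Need 3ⁿ ≥ 1.07 × 10⁴, so n ≥ log(1.07 × 10⁴)/log(3) = 8.45.
Minimum whole steps: n = 9.

9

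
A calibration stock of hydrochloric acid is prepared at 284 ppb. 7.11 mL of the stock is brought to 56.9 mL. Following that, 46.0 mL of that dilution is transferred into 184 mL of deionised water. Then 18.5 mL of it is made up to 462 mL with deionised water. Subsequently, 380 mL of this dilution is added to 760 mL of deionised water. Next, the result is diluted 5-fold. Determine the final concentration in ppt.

18.9 ppt

Overall dilution factor = 8.003 × 5 × 24.97 × 3 × 5 = 1.50 × 10⁴.
284 ppb / 1.50 × 10⁴ = 0.0189 ppb = 18.9 ppt.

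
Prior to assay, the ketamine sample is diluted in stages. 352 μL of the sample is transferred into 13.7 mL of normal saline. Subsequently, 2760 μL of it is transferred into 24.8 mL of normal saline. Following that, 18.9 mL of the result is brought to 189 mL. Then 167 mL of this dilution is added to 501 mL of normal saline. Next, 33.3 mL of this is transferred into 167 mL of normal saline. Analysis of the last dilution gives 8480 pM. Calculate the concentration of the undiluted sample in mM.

Overall dilution factor = 39.92 × 9.986 × 10 × 4 × 6.015 = 9.59 × 10⁴.
Original = 8480 pM × 9.59 × 10⁴ = 8.13 × 10⁸ pM = 0.813 mM.

0.813 mM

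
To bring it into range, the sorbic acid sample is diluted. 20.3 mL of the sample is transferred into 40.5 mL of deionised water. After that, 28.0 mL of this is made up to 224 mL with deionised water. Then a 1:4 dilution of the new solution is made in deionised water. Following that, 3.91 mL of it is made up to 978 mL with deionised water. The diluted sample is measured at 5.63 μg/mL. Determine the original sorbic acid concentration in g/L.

135 g/L

Overall dilution factor = 2.995 × 8 × 4 × 250.1 = 2.40 × 10⁴.
Original = 5.63 μg/mL × 2.40 × 10⁴ = 1.35 × 10⁵ μg/mL = 135 g/L.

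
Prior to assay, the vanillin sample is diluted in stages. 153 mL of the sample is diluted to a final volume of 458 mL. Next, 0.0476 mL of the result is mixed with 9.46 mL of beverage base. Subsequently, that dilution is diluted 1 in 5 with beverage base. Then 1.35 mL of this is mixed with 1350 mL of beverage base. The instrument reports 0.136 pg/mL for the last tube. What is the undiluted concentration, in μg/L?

Overall dilution factor = 2.993 × 199.7 × 5 × 1001 = 2.99 × 10⁶.
Original = 0.136 pg/mL × 2.99 × 10⁶ = 4.07 × 10⁵ pg/mL = 407 μg/L.

407 μg/L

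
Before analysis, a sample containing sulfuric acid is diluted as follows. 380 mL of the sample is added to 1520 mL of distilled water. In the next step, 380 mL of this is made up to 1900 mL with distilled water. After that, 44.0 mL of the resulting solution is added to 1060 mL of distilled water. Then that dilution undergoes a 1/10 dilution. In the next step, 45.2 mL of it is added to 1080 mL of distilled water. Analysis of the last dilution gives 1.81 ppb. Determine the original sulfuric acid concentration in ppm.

283 ppm

Overall dilution factor = 5 × 5 × 25.09 × 10 × 24.89 = 1.56 × 10⁵.
Original = 1.81 ppb × 1.56 × 10⁵ = 2.83 × 10⁵ ppb = 283 ppm.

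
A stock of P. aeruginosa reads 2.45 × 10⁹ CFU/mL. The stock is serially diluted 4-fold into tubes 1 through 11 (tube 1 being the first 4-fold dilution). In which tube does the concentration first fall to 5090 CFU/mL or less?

Tube n has concentration 2.45 × 10⁹ CFU/mL / 4ⁿ.
Need 4ⁿ ≥ 2.45 × 10⁹ CFU/mL / 5090 CFU/mL = 4.81 × 10⁵, so n ≥ 9.44.
First such tube: n = 10.

tube 10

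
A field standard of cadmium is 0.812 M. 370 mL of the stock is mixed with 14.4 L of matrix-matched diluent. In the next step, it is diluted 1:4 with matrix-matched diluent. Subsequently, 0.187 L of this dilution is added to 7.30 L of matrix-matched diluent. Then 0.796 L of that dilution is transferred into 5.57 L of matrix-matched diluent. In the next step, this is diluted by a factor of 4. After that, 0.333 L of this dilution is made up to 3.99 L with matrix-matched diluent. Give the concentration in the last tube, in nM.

331 nM

Overall dilution factor = 39.92 × 4 × 40.04 × 7.997 × 4 × 11.98 = 2.45 × 10⁶.
0.812 M / 2.45 × 10⁶ = 3.31 × 10⁻⁷ M = 331 nM.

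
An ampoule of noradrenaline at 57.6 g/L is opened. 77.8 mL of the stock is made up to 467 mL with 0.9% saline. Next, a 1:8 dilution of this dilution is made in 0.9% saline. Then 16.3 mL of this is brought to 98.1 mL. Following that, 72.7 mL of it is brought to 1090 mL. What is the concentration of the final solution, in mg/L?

13.3 mg/L

Overall dilution factor = 6.003 × 8 × 6.018 × 14.99 = 4333.
57.6 g/L / 4333 = 0.0133 g/L = 13.3 mg/L.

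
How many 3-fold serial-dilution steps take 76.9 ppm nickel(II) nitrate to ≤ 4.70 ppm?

Need 3ⁿ ≥ 16.4, so n ≥ log(16.4)/log(3) = 2.54.
Minimum whole steps: n = 3.

3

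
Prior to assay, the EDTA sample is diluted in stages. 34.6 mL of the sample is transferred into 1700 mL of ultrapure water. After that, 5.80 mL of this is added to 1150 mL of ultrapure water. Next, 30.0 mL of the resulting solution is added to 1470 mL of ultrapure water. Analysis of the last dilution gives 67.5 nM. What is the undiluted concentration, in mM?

33.7 mM

Overall dilution factor = 50.13 × 199.3 × 50 = 5.00 × 10⁵.
Original = 67.5 nM × 5.00 × 10⁵ = 3.37 × 10⁷ nM = 33.7 mM.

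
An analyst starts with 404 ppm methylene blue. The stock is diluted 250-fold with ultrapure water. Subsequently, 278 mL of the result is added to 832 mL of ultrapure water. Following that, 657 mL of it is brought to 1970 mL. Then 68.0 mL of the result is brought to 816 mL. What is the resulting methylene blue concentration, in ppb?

Overall dilution factor = 250 × 3.993 × 2.998 × 12 = 3.59 × 10⁴.
404 ppm / 3.59 × 10⁴ = 0.0112 ppm = 11.2 ppb.

11.2 ppb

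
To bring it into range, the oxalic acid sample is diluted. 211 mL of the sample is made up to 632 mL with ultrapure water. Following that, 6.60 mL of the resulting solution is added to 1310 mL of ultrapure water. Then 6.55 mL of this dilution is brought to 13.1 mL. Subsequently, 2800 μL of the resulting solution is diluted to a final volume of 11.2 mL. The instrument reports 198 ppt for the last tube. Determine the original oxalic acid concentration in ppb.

946 ppb

Overall dilution factor = 2.995 × 199.5 × 2 × 4 = 4780.
Original = 198 ppt × 4780 = 9.46 × 10⁵ ppt = 946 ppb.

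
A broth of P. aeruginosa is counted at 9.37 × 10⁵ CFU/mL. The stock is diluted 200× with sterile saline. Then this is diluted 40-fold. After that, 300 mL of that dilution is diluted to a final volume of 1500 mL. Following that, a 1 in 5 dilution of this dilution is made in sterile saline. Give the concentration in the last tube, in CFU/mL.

Overall dilution factor = 200 × 40 × 5 × 5 = 2.00 × 10⁵.
9.37 × 10⁵ CFU/mL / 2.00 × 10⁵ = 4.68 CFU/mL.

4.68 CFU/mL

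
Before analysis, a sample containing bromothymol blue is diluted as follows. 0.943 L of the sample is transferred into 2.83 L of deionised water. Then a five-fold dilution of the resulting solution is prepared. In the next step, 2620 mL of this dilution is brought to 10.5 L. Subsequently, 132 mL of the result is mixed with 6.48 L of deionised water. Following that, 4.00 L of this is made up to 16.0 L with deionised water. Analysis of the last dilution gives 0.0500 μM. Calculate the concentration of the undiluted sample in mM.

Overall dilution factor = 4.001 × 5 × 4.008 × 50.09 × 4 = 1.61 × 10⁴.
Original = 0.0500 μM × 1.61 × 10⁴ = 803 μM = 0.803 mM.

0.803 mM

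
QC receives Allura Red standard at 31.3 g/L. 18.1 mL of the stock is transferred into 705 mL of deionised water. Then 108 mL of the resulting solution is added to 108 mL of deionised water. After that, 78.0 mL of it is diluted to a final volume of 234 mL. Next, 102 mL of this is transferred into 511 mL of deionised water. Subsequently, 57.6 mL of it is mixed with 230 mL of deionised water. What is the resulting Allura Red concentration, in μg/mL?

Overall dilution factor = 39.95 × 2 × 3 × 6.010 × 4.993 = 7193.
31.3 g/L / 7193 = 4.35 × 10⁻³ g/L = 4.35 μg/mL.

4.35 μg/mL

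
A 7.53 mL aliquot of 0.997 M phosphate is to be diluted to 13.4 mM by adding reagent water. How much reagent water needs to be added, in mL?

13.4 mM = 0.0134 M.
V₂ = C₁V₁/C₂ = 0.997 × 7.53 / 0.0134 = 560 mL.
Diluent to add = V₂ − V₁ = 560 − 7.53 = 553 mL.

553 mL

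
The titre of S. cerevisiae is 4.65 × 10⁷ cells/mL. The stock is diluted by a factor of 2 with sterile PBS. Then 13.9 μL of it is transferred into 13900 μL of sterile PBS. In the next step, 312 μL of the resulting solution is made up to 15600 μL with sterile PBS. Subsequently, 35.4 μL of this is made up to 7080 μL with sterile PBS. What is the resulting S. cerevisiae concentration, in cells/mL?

2.32 cells/mL

Overall dilution factor = 2 × 1001 × 50 × 200 = 2.00 × 10⁷.
4.65 × 10⁷ cells/mL / 2.00 × 10⁷ = 2.32 cells/mL.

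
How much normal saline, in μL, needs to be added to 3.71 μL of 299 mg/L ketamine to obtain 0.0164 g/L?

63.9 μL

0.0164 g/L = 16.4 mg/L.
V₂ = C₁V₁/C₂ = 299 × 3.71 / 16.4 = 67.6 μL.
Diluent to add = V₂ − V₁ = 67.6 − 3.71 = 63.9 μL.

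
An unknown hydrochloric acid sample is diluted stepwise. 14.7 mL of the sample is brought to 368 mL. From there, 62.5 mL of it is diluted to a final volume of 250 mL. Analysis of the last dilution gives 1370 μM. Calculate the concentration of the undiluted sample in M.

0.137 M

Overall dilution factor = 25.03 × 4 = 100.
Original = 1370 μM × 100 = 1.37 × 10⁵ μM = 0.137 M.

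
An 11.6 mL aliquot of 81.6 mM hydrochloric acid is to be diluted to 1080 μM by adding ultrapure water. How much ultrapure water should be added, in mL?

865 mL

1080 μM = 1.08 mM.
V₂ = C₁V₁/C₂ = 81.6 × 11.6 / 1.08 = 876 mL.
Diluent to add = V₂ − V₁ = 876 − 11.6 = 865 mL.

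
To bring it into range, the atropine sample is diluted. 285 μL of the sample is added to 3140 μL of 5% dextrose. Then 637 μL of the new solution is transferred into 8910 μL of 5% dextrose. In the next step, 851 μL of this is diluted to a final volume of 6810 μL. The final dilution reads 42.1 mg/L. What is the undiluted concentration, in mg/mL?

60.7 mg/mL

Overall dilution factor = 12.02 × 14.99 × 8.002 = 1441.
Original = 42.1 mg/L × 1441 = 6.07 × 10⁴ mg/L = 60.7 mg/mL.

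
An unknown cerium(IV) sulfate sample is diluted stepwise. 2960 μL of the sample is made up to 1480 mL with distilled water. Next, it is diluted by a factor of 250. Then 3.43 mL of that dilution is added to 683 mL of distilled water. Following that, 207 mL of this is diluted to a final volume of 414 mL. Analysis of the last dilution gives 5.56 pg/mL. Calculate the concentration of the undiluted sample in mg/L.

278 mg/L

Overall dilution factor = 500 × 250 × 200.1 × 2 = 5.00 × 10⁷.
Original = 5.56 pg/mL × 5.00 × 10⁷ = 2.78 × 10⁸ pg/mL = 278 mg/L.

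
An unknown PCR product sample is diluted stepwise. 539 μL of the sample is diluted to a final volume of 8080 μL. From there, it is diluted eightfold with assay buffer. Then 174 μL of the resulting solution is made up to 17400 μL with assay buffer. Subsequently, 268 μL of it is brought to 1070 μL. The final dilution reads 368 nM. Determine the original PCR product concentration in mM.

17.6 mM

Overall dilution factor = 14.99 × 8 × 100 × 3.993 = 4.79 × 10⁴.
Original = 368 nM × 4.79 × 10⁴ = 1.76 × 10⁷ nM = 17.6 mM.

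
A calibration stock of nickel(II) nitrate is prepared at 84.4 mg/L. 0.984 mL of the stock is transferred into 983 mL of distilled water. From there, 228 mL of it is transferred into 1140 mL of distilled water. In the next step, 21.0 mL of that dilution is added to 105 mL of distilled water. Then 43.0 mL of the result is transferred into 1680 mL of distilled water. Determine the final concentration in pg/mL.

58.5 pg/mL

Overall dilution factor = 1000.0 × 6 × 6 × 40.07 = 1.44 × 10⁶.
84.4 mg/L / 1.44 × 10⁶ = 5.85 × 10⁻⁵ mg/L = 58.5 pg/mL.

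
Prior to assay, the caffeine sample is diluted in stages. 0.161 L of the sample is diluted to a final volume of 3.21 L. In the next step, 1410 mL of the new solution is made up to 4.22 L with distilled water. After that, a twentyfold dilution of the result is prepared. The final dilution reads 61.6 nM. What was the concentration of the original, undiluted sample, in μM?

Overall dilution factor = 19.94 × 2.993 × 20 = 1193.
Original = 61.6 nM × 1193 = 7.35 × 10⁴ nM = 73.5 μM.

73.5 μM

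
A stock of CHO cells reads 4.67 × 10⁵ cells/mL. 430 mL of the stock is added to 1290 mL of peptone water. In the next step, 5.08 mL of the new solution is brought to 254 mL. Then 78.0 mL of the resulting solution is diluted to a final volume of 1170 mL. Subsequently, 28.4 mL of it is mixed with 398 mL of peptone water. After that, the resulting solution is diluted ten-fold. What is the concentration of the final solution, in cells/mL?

1.04 cells/mL

Overall dilution factor = 4 × 50 × 15 × 15.01 × 10 = 4.50 × 10⁵.
4.67 × 10⁵ cells/mL / 4.50 × 10⁵ = 1.04 cells/mL.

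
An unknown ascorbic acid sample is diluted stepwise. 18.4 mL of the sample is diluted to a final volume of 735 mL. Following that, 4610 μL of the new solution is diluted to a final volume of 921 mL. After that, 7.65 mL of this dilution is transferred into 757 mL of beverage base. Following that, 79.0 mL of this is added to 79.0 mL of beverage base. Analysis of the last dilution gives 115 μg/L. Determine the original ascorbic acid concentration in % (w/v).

18.3 % (w/v)

Overall dilution factor = 39.95 × 199.8 × 99.95 × 2 = 1.60 × 10⁶.
Original = 115 μg/L × 1.60 × 10⁶ = 1.83 × 10⁸ μg/L = 18.3 % (w/v).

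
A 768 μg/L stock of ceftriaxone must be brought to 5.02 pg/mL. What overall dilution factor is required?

Factor = C₀/C_target = 768 μg/L / 5.02 pg/mL = 1.53 × 10⁵.

1.53 × 10⁵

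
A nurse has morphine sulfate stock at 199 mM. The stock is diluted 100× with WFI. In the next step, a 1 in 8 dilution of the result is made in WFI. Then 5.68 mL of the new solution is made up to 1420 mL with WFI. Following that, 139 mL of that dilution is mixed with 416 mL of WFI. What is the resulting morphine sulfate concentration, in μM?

0.249 μM

Overall dilution factor = 100 × 8 × 250 × 3.993 = 7.99 × 10⁵.
199 mM / 7.99 × 10⁵ = 2.49 × 10⁻⁴ mM = 0.249 μM.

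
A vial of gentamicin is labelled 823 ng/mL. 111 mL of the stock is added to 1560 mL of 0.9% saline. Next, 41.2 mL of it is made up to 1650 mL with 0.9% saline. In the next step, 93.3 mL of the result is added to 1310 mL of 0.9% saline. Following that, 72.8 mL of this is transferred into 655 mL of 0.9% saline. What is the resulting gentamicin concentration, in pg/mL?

9.08 pg/mL

Overall dilution factor = 15.05 × 40.05 × 15.04 × 9.997 = 9.07 × 10⁴.
823 ng/mL / 9.07 × 10⁴ = 9.08 × 10⁻³ ng/mL = 9.08 pg/mL.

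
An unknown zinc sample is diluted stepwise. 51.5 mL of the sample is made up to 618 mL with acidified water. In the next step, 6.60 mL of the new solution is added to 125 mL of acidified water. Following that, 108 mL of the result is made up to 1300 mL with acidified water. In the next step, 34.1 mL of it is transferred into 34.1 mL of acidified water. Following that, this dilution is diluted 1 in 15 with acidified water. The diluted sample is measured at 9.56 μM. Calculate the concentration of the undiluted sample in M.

0.826 M

Overall dilution factor = 12 × 19.94 × 12.04 × 2 × 15 = 8.64 × 10⁴.
Original = 9.56 μM × 8.64 × 10⁴ = 8.26 × 10⁵ μM = 0.826 M.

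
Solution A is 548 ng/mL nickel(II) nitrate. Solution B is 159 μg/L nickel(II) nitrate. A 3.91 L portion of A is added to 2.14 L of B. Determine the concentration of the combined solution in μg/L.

C_B = 159 μg/L = 159 ng/mL.
C_mix = (C_A·V_A + C_B·V_B)/(V_A + V_B) = (548×3.91 + 159×2.14) / 6.050 = 410 ng/mL = 410 μg/L.

410 μg/L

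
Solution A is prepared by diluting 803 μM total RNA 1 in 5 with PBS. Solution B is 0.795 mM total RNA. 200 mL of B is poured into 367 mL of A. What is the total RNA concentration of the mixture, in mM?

0.384 mM

C_A = 803 μM / 5 = 161 μM.
C_B = 0.795 mM = 795 μM.
C_mix = (C_A·V_A + C_B·V_B)/(V_A + V_B) = (161×367 + 795×200) / 567.0 = 384 μM = 0.384 mM.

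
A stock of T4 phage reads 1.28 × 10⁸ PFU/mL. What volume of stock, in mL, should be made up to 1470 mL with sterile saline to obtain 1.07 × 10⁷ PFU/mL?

V₁ = C₂V₂/C₁ = 1.07 × 10⁷ × 1470 / 1.28 × 10⁸ = 123 mL.

123 mL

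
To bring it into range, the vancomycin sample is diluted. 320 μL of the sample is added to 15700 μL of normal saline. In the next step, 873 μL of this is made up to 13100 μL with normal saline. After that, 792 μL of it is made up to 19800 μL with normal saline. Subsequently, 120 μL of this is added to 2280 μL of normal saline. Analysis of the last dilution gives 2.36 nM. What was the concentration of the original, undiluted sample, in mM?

Overall dilution factor = 50.06 × 15.01 × 25 × 20 = 3.76 × 10⁵.
Original = 2.36 nM × 3.76 × 10⁵ = 8.86 × 10⁵ nM = 0.886 mM.

0.886 mM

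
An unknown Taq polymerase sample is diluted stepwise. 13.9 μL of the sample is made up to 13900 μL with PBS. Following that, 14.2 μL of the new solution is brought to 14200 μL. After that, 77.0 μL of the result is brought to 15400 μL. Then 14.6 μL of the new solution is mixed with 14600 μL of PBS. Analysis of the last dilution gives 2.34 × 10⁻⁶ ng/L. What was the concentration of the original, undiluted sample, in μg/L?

Overall dilution factor = 1000 × 1000 × 200 × 1001 = 2.00 × 10¹¹.
Original = 2.34 × 10⁻⁶ ng/L × 2.00 × 10¹¹ = 4.68 × 10⁵ ng/L = 468 μg/L.

468 μg/L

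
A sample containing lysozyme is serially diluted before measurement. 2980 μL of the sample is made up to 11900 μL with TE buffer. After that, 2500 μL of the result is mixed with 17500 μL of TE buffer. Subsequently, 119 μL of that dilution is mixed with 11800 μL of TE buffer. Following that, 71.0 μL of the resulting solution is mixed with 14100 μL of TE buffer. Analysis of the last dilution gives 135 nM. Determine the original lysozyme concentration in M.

0.0862 M

Overall dilution factor = 3.993 × 8 × 100.2 × 199.6 = 6.39 × 10⁵.
Original = 135 nM × 6.39 × 10⁵ = 8.62 × 10⁷ nM = 0.0862 M.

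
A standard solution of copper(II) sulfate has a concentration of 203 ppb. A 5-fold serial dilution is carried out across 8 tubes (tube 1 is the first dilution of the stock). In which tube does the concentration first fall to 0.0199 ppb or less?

Tube n has concentration 203 ppb / 5ⁿ.
Need 5ⁿ ≥ 203 ppb / 0.0199 ppb = 1.02 × 10⁴, so n ≥ 5.74.
First such tube: n = 6.

tube 6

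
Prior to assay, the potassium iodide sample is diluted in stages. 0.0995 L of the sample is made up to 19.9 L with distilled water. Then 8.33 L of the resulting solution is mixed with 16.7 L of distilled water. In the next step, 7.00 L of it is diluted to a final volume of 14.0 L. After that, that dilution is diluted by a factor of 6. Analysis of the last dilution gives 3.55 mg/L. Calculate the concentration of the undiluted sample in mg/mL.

25.6 mg/mL

Overall dilution factor = 200 × 3.005 × 2 × 6 = 7212.
Original = 3.55 mg/L × 7212 = 2.56 × 10⁴ mg/L = 25.6 mg/mL.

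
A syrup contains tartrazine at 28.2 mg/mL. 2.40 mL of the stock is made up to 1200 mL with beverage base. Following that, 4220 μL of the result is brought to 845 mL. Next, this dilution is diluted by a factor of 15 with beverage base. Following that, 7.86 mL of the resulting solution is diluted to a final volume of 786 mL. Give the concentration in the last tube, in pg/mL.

Overall dilution factor = 500 × 200.2 × 15 × 100 = 1.50 × 10⁸.
28.2 mg/mL / 1.50 × 10⁸ = 1.88 × 10⁻⁷ mg/mL = 188 pg/mL.

188 pg/mL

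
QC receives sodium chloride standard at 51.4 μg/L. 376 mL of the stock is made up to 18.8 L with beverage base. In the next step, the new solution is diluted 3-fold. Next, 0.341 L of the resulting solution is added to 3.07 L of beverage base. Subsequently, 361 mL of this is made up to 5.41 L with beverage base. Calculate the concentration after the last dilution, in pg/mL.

Overall dilution factor = 50 × 3 × 10.00 × 14.99 = 2.25 × 10⁴.
51.4 μg/L / 2.25 × 10⁴ = 2.29 × 10⁻³ μg/L = 2.29 pg/mL.

2.29 pg/mL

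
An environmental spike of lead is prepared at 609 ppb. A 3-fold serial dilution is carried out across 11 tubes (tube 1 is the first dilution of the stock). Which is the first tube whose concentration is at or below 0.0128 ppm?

Tube n has concentration 609 ppb / 3ⁿ.
Need 3ⁿ ≥ 609 ppb / 0.0128 ppm = 47.6, so n ≥ 3.52.
First such tube: n = 4.

tube 4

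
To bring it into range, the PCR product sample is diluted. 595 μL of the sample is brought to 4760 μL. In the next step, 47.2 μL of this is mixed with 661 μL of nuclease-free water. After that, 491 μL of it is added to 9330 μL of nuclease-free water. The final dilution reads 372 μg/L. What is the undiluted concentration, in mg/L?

893 mg/L

Overall dilution factor = 8 × 15.00 × 20.00 = 2401.
Original = 372 μg/L × 2401 = 8.93 × 10⁵ μg/L = 893 mg/L.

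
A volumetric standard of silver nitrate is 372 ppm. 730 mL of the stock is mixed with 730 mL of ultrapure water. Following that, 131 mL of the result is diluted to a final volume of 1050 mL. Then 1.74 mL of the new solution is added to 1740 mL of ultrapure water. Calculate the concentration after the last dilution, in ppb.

23.2 ppb

Overall dilution factor = 2 × 8.015 × 1001 = 1.60 × 10⁴.
372 ppm / 1.60 × 10⁴ = 0.0232 ppm = 23.2 ppb.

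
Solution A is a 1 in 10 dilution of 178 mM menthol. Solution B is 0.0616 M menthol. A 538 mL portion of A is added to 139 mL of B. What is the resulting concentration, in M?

C_A = 178 mM / 10 = 17.8 mM.
C_B = 0.0616 M = 61.6 mM.
C_mix = (C_A·V_A + C_B·V_B)/(V_A + V_B) = (17.8×538 + 61.6×139) / 677.0 = 26.8 mM = 0.0268 M.

0.0268 M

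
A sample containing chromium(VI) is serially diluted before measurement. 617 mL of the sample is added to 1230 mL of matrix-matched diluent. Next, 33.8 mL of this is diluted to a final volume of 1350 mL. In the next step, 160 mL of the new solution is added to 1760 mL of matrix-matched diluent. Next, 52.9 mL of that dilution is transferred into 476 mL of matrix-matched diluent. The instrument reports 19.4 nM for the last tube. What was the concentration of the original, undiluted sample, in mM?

0.278 mM

Overall dilution factor = 2.994 × 39.94 × 12 × 9.998 = 1.43 × 10⁴.
Original = 19.4 nM × 1.43 × 10⁴ = 2.78 × 10⁵ nM = 0.278 mM.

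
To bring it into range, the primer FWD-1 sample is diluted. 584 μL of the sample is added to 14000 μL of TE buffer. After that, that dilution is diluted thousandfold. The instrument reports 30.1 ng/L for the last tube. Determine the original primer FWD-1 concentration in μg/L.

Overall dilution factor = 24.97 × 1000 = 2.50 × 10⁴.
Original = 30.1 ng/L × 2.50 × 10⁴ = 7.52 × 10⁵ ng/L = 752 μg/L.

752 μg/L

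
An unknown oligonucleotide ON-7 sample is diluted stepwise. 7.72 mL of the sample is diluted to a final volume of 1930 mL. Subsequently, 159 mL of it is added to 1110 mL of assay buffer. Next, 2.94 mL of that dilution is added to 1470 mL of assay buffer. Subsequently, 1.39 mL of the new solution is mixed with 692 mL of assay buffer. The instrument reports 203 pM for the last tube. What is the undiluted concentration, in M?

Overall dilution factor = 250 × 7.981 × 501 × 498.8 = 4.99 × 10⁸.
Original = 203 pM × 4.99 × 10⁸ = 1.01 × 10¹¹ pM = 0.101 M.

0.101 M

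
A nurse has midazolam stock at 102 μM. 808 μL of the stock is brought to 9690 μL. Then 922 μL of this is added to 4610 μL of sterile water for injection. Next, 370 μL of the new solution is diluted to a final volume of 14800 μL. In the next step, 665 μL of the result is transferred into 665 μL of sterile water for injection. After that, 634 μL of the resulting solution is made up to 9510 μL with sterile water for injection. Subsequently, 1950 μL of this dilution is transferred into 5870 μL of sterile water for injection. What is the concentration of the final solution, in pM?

295 pM

Overall dilution factor = 11.99 × 6 × 40 × 2 × 15 × 4.010 = 3.46 × 10⁵.
102 μM / 3.46 × 10⁵ = 2.95 × 10⁻⁴ μM = 295 pM.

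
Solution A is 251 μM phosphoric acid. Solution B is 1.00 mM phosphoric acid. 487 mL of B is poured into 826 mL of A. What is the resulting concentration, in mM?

C_B = 1.00 mM = 1000 μM.
C_mix = (C_A·V_A + C_B·V_B)/(V_A + V_B) = (251×826 + 1000×487) / 1313 = 529 μM = 0.529 mM.

0.529 mM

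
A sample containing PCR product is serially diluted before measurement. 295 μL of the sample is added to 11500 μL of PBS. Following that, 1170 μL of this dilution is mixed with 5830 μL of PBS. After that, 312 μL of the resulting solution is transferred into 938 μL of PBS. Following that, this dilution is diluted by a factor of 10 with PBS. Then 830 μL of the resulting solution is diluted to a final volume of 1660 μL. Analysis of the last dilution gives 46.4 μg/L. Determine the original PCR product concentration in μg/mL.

Overall dilution factor = 39.98 × 5.983 × 4.006 × 10 × 2 = 1.92 × 10⁴.
Original = 46.4 μg/L × 1.92 × 10⁴ = 8.89 × 10⁵ μg/L = 889 μg/mL.

889 μg/mL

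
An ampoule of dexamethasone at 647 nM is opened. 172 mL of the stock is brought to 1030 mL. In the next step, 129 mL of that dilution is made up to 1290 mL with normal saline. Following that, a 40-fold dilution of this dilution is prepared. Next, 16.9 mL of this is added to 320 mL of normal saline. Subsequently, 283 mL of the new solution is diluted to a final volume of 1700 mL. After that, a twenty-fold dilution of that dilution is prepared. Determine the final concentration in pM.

0.113 pM

Overall dilution factor = 5.988 × 10 × 40 × 19.93 × 6.007 × 20 = 5.74 × 10⁶.
647 nM / 5.74 × 10⁶ = 1.13 × 10⁻⁴ nM = 0.113 pM.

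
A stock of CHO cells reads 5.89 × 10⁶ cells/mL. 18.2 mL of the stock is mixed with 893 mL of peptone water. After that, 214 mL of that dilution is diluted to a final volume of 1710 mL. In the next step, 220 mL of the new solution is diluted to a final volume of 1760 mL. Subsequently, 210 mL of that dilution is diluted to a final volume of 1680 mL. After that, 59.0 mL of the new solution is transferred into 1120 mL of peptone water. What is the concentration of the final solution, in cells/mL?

11.5 cells/mL

Overall dilution factor = 50.07 × 7.991 × 8 × 8 × 19.98 = 5.12 × 10⁵.
5.89 × 10⁶ cells/mL / 5.12 × 10⁵ = 11.5 cells/mL.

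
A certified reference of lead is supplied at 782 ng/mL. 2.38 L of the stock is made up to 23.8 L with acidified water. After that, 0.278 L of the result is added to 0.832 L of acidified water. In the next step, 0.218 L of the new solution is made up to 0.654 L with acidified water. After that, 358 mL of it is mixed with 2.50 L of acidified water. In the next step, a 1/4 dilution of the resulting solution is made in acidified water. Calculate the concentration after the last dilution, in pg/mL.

204 pg/mL

Overall dilution factor = 10 × 3.993 × 3 × 7.983 × 4 = 3825.
782 ng/mL / 3825 = 0.204 ng/mL = 204 pg/mL.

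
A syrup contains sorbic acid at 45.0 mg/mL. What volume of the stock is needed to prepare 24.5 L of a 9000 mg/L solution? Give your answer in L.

4.90 L

9000 mg/L = 9.00 mg/mL.
V₁ = C₂V₂/C₁ = 9.00 × 24.5 / 45.0 = 4.90 L.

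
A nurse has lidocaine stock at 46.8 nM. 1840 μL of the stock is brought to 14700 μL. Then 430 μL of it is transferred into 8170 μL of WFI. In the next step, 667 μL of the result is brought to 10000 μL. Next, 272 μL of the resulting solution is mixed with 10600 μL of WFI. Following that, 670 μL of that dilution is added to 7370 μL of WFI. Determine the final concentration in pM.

Overall dilution factor = 7.989 × 20 × 14.99 × 39.97 × 12 = 1.15 × 10⁶.
46.8 nM / 1.15 × 10⁶ = 4.07 × 10⁻⁵ nM = 0.0407 pM.

0.0407 pM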